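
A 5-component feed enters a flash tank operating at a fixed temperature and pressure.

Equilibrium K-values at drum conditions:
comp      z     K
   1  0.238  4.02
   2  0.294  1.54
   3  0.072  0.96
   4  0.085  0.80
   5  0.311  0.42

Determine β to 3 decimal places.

β = 0.734

Let β = V/F and solve Σ zᵢ(Kᵢ−1)/(1+β(Kᵢ−1)) = 0.
Feasibility: ΣzᵢKᵢ = 1.677, Σzᵢ/Kᵢ = 1.172 — both > 1, two phases present.
Newton–Raphson from β = 0.66:
  β = 0.660: g = 0.0424, g' = -0.568 → β = 0.735
  β = 0.735: g = -0.0002, g' = -0.576 → β = 0.734
Converged at β = 0.734.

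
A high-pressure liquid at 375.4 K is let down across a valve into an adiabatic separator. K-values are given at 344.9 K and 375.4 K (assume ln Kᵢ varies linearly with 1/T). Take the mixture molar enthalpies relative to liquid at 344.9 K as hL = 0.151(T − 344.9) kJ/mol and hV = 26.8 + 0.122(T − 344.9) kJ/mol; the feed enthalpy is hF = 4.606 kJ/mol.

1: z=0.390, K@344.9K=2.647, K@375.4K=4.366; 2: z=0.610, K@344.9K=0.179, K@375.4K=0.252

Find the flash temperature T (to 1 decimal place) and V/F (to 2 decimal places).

Adiabatic flash: solve Rachford–Rice at each trial T, then check hF = ψ·hV(T) + (1−ψ)·hL(T).
  T = 344.9 K: K = (2.647, 0.179), RR gives ψ = 0.105, H_out = 2.805 kJ/mol
  T = 375.4 K: K = (4.366, 0.252), RR gives ψ = 0.340, H_out = 13.421 kJ/mol
  T = 360.1 K: K = (3.433, 0.214), RR gives ψ = 0.245, H_out = 8.762 kJ/mol
  T = 352.5 K: K = (3.023, 0.196), RR gives ψ = 0.184, H_out = 6.026 kJ/mol
  T = 348.7 K: K = (2.831, 0.187), RR gives ψ = 0.147, H_out = 4.491 kJ/mol
  T = 350.6 K: K = (2.926, 0.192), RR gives ψ = 0.166, H_out = 5.275 kJ/mol
Linear interpolation between T = 348.7 (H_out = 4.491) and T = 350.6 (H_out = 5.275) on hF = 4.606 gives T ≈ 349.0 K, at which ψ = 0.15.

T = 349.0 K, V/F = 0.15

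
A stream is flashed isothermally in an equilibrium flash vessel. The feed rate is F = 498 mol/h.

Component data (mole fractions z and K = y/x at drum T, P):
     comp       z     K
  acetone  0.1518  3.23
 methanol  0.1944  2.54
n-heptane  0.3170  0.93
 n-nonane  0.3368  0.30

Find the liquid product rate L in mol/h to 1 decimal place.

Iterate (Newton) starting at V/F = 0.5:
  V/F = 0.5000: g = -0.05651, g' = -0.7082 → V/F = 0.4202
  V/F = 0.4202: g = -0.00035, g' = -0.7040 → V/F = 0.4197
Converged at V/F = 0.4197.
Then V = V/F·F = 0.4197·498 = 209.0 mol/h and L = F − V = 289.0 mol/h.

L = 289.0 mol/h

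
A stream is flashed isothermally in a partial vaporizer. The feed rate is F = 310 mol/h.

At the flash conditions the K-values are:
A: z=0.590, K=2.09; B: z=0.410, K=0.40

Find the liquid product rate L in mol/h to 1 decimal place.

L = 121.8 mol/h

Material balance + equilibrium reduce to Σ zᵢ(Kᵢ−1)/(1+ψ(Kᵢ−1)) = 0.
Feasibility: ΣzᵢKᵢ = 1.397, Σzᵢ/Kᵢ = 1.307 — both > 1, two phases present.
Binary case is linear: z₁(K₁−1)(1+ψ(K₂−1)) + z₂(K₂−1)(1+ψ(K₁−1)) = 0
⇒ ψ = [z₁(K₁−1)+z₂(K₂−1)] / [−(K₁−1)(K₂−1)] = 0.3971/0.6540 = 0.607
Then V = ψ·F = 0.6072·310 = 188.2 mol/h and L = F − V = 121.8 mol/h.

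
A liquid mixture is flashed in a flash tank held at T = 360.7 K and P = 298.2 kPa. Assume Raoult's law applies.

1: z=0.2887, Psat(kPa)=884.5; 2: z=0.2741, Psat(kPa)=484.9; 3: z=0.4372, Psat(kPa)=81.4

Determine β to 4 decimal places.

β = 0.4077

Raoult's law: Kᵢ = Pᵢˢᵃᵗ/P = Pᵢˢᵃᵗ/298.2.
  K_1 = 884.5/298.2 = 2.966130, K_2 = 484.9/298.2 = 1.626090, K_3 = 81.4/298.2 = 0.272971
Material balance + equilibrium reduce to Σ zᵢ(Kᵢ−1)/(1+β(Kᵢ−1)) = 0.
Feasibility: ΣzᵢKᵢ = 1.4214, Σzᵢ/Kᵢ = 1.8675 — both > 1, two phases present.
Newton iteration, β⁰ = 0.32:
  β = 0.3200: g = 0.07715, g' = -0.8875 → β = 0.4069
  β = 0.4069: g = 0.00069, g' = -0.8787 → β = 0.4077
Converged at β = 0.4077.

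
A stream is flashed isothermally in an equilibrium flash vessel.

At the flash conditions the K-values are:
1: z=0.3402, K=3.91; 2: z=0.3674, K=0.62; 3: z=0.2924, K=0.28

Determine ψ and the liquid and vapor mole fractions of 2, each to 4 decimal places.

ψ = 0.3971, x_2 = 0.4327, y_2 = 0.2683

Material balance + equilibrium reduce to Σ zᵢ(Kᵢ−1)/(1+ψ(Kᵢ−1)) = 0.
Feasibility: ΣzᵢKᵢ = 1.6398, Σzᵢ/Kᵢ = 1.7239 — both > 1, two phases present.
Newton–Raphson from ψ = 0.5:
  ψ = 0.5000: g = -0.09806, g' = -0.9289 → ψ = 0.3944
  ψ = 0.3944: g = 0.00267, g' = -0.9936 → ψ = 0.3971
Converged at ψ = 0.3971.
Compositions from xᵢ = zᵢ/(1+ψ(Kᵢ−1)), yᵢ = Kᵢxᵢ:
  1: x = 0.1578, y = 0.6171
  2: x = 0.4327, y = 0.2683
  3: x = 0.4095, y = 0.1147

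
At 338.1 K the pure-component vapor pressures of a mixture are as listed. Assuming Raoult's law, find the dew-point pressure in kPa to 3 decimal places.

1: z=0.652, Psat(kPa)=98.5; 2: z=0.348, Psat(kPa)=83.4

Pdew = 92.662 kPa

At the dew point ψ → 1, so Σzᵢ/Kᵢ = 1 with Kᵢ = Pᵢˢᵃᵗ/P ⇒ 1/P = Σzᵢ/Pᵢˢᵃᵗ.
1/P = 0.652/98.5 + 0.348/83.4 = 0.010792 ⇒ P = 92.662 kPa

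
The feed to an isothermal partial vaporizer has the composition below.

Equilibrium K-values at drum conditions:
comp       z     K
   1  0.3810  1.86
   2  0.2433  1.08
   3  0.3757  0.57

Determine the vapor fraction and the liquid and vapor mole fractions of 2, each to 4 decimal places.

Material balance + equilibrium reduce to Σ zᵢ(Kᵢ−1)/(1+ψ(Kᵢ−1)) = 0.
Check two-phase: ΣzᵢKᵢ = 1.1856 > 1 and Σzᵢ/Kᵢ = 1.0892 > 1, so g(0) = 0.1856 > 0 and g(1) = -0.0892 < 0.
Newton iteration, ψ⁰ = 0.7:
  ψ = 0.7000: g = -0.00815, g' = -0.2534 → ψ = 0.6678
  ψ = 0.6678: g = -0.00003, g' = -0.2518 → ψ = 0.6677
Converged at ψ = 0.6677.
Compositions from xᵢ = zᵢ/(1+ψ(Kᵢ−1)), yᵢ = Kᵢxᵢ:
  1: x = 0.2420, y = 0.4502
  2: x = 0.2310, y = 0.2494
  3: x = 0.5270, y = 0.3004

ψ = 0.6677, x_2 = 0.2310, y_2 = 0.2494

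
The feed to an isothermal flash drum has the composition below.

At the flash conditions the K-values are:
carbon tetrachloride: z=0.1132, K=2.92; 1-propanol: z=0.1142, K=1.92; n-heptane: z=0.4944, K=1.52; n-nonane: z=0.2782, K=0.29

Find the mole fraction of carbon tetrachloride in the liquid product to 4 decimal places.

x_carbon tetrachloride = 0.0512

Iterate (Newton) starting at V/F = 0.66:
  V/F = 0.6600: g = -0.01907, g' = -0.6893 → V/F = 0.6323
  V/F = 0.6323: g = -0.00040, g' = -0.6613 → V/F = 0.6317
Converged at V/F = 0.6317.
Compositions from xᵢ = zᵢ/(1+V/F(Kᵢ−1)), yᵢ = Kᵢxᵢ:
  carbon tetrachloride: x = 0.0512, y = 0.1494
  1-propanol: x = 0.0722, y = 0.1387
  n-heptane: x = 0.3721, y = 0.5657
  n-nonane: x = 0.5045, y = 0.1463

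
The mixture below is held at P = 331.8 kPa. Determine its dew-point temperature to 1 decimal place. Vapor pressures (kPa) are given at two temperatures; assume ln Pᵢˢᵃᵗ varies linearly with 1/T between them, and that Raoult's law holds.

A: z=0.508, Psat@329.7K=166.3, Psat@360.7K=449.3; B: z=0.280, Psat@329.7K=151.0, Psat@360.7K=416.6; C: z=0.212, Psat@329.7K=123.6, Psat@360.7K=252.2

Dew-point temperature: Σzᵢ·P/Pᵢˢᵃᵗ(T) = 1. Interpolate ln Pᵢˢᵃᵗ = aᵢ + bᵢ/T.
  T = 329.7 K: ΣzᵢP/Pᵢˢᵃᵗ = 2.1979
  T = 360.7 K: ΣzᵢP/Pᵢˢᵃᵗ = 0.8771
  T = 345.2 K: ΣzᵢP/Pᵢˢᵃᵗ = 1.3572
  T = 352.9 K: ΣzᵢP/Pᵢˢᵃᵗ = 1.0868
  T = 356.8 K: ΣzᵢP/Pᵢˢᵃᵗ = 0.9750
  T = 354.9 K: ΣzᵢP/Pᵢˢᵃᵗ = 1.0276
Interpolating between 354.9 K and 356.8 K gives T ≈ 355.9 K.

T = 355.9 K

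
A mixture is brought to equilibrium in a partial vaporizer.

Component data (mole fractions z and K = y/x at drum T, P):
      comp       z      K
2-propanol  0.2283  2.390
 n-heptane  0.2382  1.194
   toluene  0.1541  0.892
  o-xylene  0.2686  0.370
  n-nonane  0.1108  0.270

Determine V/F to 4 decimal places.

V/F = 0.1751

Material balance + equilibrium reduce to Σ zᵢ(Kᵢ−1)/(1+V/F(Kᵢ−1)) = 0.
Feasibility: ΣzᵢKᵢ = 1.0968, Σzᵢ/Kᵢ = 1.6041 — both > 1, two phases present.
Iterate (Newton) starting at V/F = 0.62:
  V/F = 0.6200: g = -0.23158, g' = -0.6206 → V/F = 0.2468
  V/F = 0.2468: g = -0.03576, g' = -0.4919 → V/F = 0.1741
  V/F = 0.1741: g = 0.00051, g' = -0.5082 → V/F = 0.1751
Converged at V/F = 0.1751.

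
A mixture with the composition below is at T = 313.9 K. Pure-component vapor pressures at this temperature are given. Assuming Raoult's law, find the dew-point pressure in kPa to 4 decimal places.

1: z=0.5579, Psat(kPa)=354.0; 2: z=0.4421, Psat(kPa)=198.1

Pdew = 262.6264 kPa

At the dew point ψ → 1, so Σzᵢ/Kᵢ = 1 with Kᵢ = Pᵢˢᵃᵗ/P ⇒ 1/P = Σzᵢ/Pᵢˢᵃᵗ.
1/P = 0.5579/354.0 + 0.4421/198.1 = 0.0038077 ⇒ P = 262.6264 kPa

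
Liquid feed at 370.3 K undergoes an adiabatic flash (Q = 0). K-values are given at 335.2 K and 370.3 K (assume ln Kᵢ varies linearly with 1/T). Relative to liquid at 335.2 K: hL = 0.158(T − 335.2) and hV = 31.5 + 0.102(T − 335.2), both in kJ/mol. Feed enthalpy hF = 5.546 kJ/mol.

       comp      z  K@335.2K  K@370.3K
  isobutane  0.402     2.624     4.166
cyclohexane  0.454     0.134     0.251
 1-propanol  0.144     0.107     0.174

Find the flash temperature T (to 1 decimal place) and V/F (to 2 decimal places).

T = 341.2 K, V/F = 0.15

Adiabatic flash: solve Rachford–Rice at each trial T, then check hF = ψ·hV(T) + (1−ψ)·hL(T).
  T = 335.2 K: K = (2.624, 0.134, 0.107), RR gives ψ = 0.093, H_out = 2.914 kJ/mol
  T = 370.3 K: K = (4.166, 0.251, 0.174), RR gives ψ = 0.335, H_out = 15.426 kJ/mol
  T = 352.8 K: K = (3.347, 0.186, 0.138), RR gives ψ = 0.232, H_out = 9.869 kJ/mol
  T = 344.0 K: K = (2.973, 0.159, 0.122), RR gives ψ = 0.170, H_out = 6.653 kJ/mol
  T = 339.6 K: K = (2.795, 0.146, 0.114), RR gives ψ = 0.133, H_out = 4.865 kJ/mol
  T = 341.8 K: K = (2.883, 0.152, 0.118), RR gives ψ = 0.152, H_out = 5.777 kJ/mol
Linear interpolation between T = 339.6 (H_out = 4.865) and T = 341.8 (H_out = 5.777) on hF = 5.546 gives T ≈ 341.2 K, at which ψ = 0.15.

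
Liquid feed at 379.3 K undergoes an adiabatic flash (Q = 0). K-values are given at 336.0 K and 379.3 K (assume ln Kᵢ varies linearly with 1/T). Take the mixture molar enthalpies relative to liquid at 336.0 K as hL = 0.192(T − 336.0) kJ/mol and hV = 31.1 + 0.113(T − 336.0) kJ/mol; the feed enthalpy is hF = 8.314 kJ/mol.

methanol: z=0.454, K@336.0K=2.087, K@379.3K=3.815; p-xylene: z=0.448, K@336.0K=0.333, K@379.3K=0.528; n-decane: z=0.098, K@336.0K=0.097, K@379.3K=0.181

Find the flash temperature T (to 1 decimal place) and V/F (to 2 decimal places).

Adiabatic flash: solve Rachford–Rice at each trial T, then check hF = ψ·hV(T) + (1−ψ)·hL(T).
  T = 336.0 K: K = (2.087, 0.333, 0.097), RR gives ψ = 0.137, H_out = 4.247 kJ/mol
  T = 379.3 K: K = (3.815, 0.528, 0.181), RR gives ψ = 0.624, H_out = 25.578 kJ/mol
  T = 357.6 K: K = (2.872, 0.425, 0.135), RR gives ψ = 0.423, H_out = 16.585 kJ/mol
  T = 346.8 K: K = (2.460, 0.378, 0.115), RR gives ψ = 0.300, H_out = 11.151 kJ/mol
  T = 341.4 K: K = (2.269, 0.355, 0.106), RR gives ψ = 0.225, H_out = 7.953 kJ/mol
  T = 344.1 K: K = (2.363, 0.366, 0.110), RR gives ψ = 0.264, H_out = 9.604 kJ/mol
  T = 342.8 K: K = (2.318, 0.361, 0.108), RR gives ψ = 0.246, H_out = 8.824 kJ/mol
Linear interpolation between T = 341.4 (H_out = 7.953) and T = 342.8 (H_out = 8.824) on hF = 8.314 gives T ≈ 342.0 K, at which ψ = 0.23.

T = 342.0 K, V/F = 0.23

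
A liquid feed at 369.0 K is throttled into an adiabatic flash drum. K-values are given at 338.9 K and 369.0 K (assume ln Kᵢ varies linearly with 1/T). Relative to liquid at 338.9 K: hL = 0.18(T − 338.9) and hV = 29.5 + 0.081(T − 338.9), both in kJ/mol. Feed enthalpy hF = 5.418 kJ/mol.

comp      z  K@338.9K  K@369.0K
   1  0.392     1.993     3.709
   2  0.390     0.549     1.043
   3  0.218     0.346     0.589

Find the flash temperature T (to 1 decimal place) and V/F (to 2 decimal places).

Adiabatic flash: solve Rachford–Rice at each trial T, then check hF = ψ·hV(T) + (1−ψ)·hL(T).
  T = 338.9 K: K = (1.993, 0.549, 0.346), RR gives ψ = 0.134, H_out = 3.957 kJ/mol
  T = 369.0 K: K = (3.709, 1.043, 0.589), RR gives ψ = 1.000, H_out = 31.938 kJ/mol
  T = 353.9 K: K = (2.752, 0.766, 0.456), RR gives ψ = 0.718, H_out = 22.824 kJ/mol
  T = 346.4 K: K = (2.350, 0.651, 0.398), RR gives ψ = 0.426, H_out = 13.589 kJ/mol
  T = 342.6 K: K = (2.164, 0.598, 0.371), RR gives ψ = 0.282, H_out = 8.876 kJ/mol
  T = 340.8 K: K = (2.079, 0.574, 0.359), RR gives ψ = 0.212, H_out = 6.542 kJ/mol
Linear interpolation between T = 338.9 (H_out = 3.957) and T = 340.8 (H_out = 6.542) on hF = 5.418 gives T ≈ 340.0 K, at which ψ = 0.18.

T = 340.0 K, V/F = 0.18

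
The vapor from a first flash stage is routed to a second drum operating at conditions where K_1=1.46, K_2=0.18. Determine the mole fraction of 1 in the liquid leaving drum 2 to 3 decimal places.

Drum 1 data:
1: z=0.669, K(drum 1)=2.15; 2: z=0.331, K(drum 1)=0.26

Drum 1:
Let ψ₁ = V/F and solve Σ zᵢ(Kᵢ−1)/(1+ψ₁(Kᵢ−1)) = 0.
Feasibility: ΣzᵢKᵢ = 1.524, Σzᵢ/Kᵢ = 1.584 — both > 1, two phases present.
Binary case is linear: z₁(K₁−1)(1+ψ₁(K₂−1)) + z₂(K₂−1)(1+ψ₁(K₁−1)) = 0
⇒ ψ₁ = [z₁(K₁−1)+z₂(K₂−1)] / [−(K₁−1)(K₂−1)] = 0.5244/0.8510 = 0.616
Drum-1 compositions:
  1: x = 0.392, y = 0.842
  2: x = 0.608, y = 0.158
Drum-2 feed = drum-1 vapor: z₂ = (0.8418, 0.1582).
Drum 2:
Binary case is linear: z₁(K₁−1)(1+ψ₂(K₂−1)) + z₂(K₂−1)(1+ψ₂(K₁−1)) = 0
⇒ ψ₂ = [z₁(K₁−1)+z₂(K₂−1)] / [−(K₁−1)(K₂−1)] = 0.2575/0.3772 = 0.683
  1: x = 0.641, y = 0.935
  2: x = 0.359, y = 0.065

x_1 (drum 2) = 0.641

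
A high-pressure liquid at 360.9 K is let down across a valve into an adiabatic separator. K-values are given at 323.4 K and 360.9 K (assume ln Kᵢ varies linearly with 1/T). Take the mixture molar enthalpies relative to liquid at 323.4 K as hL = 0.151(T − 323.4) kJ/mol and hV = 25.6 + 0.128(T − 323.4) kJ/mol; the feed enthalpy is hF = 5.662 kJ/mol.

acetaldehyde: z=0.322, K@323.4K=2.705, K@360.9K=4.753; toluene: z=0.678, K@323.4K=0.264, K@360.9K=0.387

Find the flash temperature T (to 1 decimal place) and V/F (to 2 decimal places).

Adiabatic flash: solve Rachford–Rice at each trial T, then check hF = ψ·hV(T) + (1−ψ)·hL(T).
  T = 323.4 K: K = (2.705, 0.264), RR gives ψ = 0.040, H_out = 1.020 kJ/mol
  T = 360.9 K: K = (4.753, 0.387), RR gives ψ = 0.345, H_out = 14.188 kJ/mol
  T = 342.1 K: K = (3.639, 0.323), RR gives ψ = 0.219, H_out = 8.325 kJ/mol
  T = 332.8 K: K = (3.153, 0.293), RR gives ψ = 0.140, H_out = 4.985 kJ/mol
  T = 337.5 K: K = (3.393, 0.308), RR gives ψ = 0.182, H_out = 6.727 kJ/mol
  T = 335.1 K: K = (3.269, 0.300), RR gives ψ = 0.161, H_out = 5.853 kJ/mol
Linear interpolation between T = 332.8 (H_out = 4.985) and T = 335.1 (H_out = 5.853) on hF = 5.662 gives T ≈ 334.6 K, at which ψ = 0.16.

T = 334.6 K, V/F = 0.16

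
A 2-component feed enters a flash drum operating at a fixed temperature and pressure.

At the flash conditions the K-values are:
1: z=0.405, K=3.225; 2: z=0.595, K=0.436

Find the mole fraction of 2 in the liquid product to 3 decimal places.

Rachford–Rice: g(V/F) = Σ zᵢ(Kᵢ−1)/(1+V/F(Kᵢ−1)) = 0.
Feasibility: ΣzᵢKᵢ = 1.566, Σzᵢ/Kᵢ = 1.490 — both > 1, two phases present.
Binary case is linear: z₁(K₁−1)(1+V/F(K₂−1)) + z₂(K₂−1)(1+V/F(K₁−1)) = 0
⇒ V/F = [z₁(K₁−1)+z₂(K₂−1)] / [−(K₁−1)(K₂−1)] = 0.5655/1.2549 = 0.451
Compositions from xᵢ = zᵢ/(1+V/F(Kᵢ−1)), yᵢ = Kᵢxᵢ:
  1: x = 0.202, y = 0.652
  2: x = 0.798, y = 0.348

x_2 = 0.798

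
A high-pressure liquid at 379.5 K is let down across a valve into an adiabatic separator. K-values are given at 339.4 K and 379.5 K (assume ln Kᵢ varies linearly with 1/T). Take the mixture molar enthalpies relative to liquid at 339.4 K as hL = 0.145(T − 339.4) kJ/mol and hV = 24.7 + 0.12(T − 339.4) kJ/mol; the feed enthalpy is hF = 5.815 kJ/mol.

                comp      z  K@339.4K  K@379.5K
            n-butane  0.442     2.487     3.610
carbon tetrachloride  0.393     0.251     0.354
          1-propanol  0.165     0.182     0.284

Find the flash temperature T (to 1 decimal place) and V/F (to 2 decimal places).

T = 342.1 K, V/F = 0.22

Adiabatic flash: solve Rachford–Rice at each trial T, then check hF = ψ·hV(T) + (1−ψ)·hL(T).
  T = 339.4 K: K = (2.487, 0.251, 0.182), RR gives ψ = 0.199, H_out = 4.916 kJ/mol
  T = 379.5 K: K = (3.610, 0.354, 0.284), RR gives ψ = 0.449, H_out = 16.443 kJ/mol
  T = 359.4 K: K = (3.026, 0.301, 0.230), RR gives ψ = 0.338, H_out = 11.080 kJ/mol
  T = 349.4 K: K = (2.751, 0.275, 0.205), RR gives ψ = 0.274, H_out = 8.153 kJ/mol
  T = 344.4 K: K = (2.618, 0.263, 0.193), RR gives ψ = 0.238, H_out = 6.583 kJ/mol
  T = 341.9 K: K = (2.552, 0.257, 0.188), RR gives ψ = 0.219, H_out = 5.763 kJ/mol
  T = 343.1 K: K = (2.583, 0.260, 0.190), RR gives ψ = 0.229, H_out = 6.160 kJ/mol
Linear interpolation between T = 341.9 (H_out = 5.763) and T = 343.1 (H_out = 6.160) on hF = 5.815 gives T ≈ 342.1 K, at which ψ = 0.22.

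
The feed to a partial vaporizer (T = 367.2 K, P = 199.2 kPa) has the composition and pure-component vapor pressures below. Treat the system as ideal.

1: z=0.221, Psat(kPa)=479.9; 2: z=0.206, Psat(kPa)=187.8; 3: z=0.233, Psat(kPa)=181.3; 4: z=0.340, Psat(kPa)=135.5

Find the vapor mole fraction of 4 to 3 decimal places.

Raoult's law: Kᵢ = Pᵢˢᵃᵗ/P = Pᵢˢᵃᵗ/199.2.
  K_1 = 479.9/199.2 = 2.40914, K_2 = 187.8/199.2 = 0.94277, K_3 = 181.3/199.2 = 0.91014, K_4 = 135.5/199.2 = 0.68022
Material balance + equilibrium reduce to Σ zᵢ(Kᵢ−1)/(1+V/F(Kᵢ−1)) = 0.
g(0) = ΣzᵢKᵢ − 1 = 0.170 and g(1) = 1 − Σzᵢ/Kᵢ = -0.066, so a root lies in (0, 1).
Iterate (Newton) starting at V/F = 0.5:
  V/F = 0.500: g = 0.0192, g' = -0.203 → V/F = 0.595
  V/F = 0.595: g = 0.0009, g' = -0.186 → V/F = 0.599
Converged at V/F = 0.599.
Compositions from xᵢ = zᵢ/(1+V/F(Kᵢ−1)), yᵢ = Kᵢxᵢ:
  1: x = 0.120, y = 0.289
  2: x = 0.213, y = 0.201
  3: x = 0.246, y = 0.224
  4: x = 0.421, y = 0.286

y_4 = 0.286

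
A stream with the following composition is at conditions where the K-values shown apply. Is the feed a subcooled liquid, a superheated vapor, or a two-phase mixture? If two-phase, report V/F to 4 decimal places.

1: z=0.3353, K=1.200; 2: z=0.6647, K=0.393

ΣzᵢKᵢ = 0.6636; Σzᵢ/Kᵢ = 1.9708.
Since ΣzᵢKᵢ < 1 the mixture is below its bubble point — single liquid phase.

subcooled liquid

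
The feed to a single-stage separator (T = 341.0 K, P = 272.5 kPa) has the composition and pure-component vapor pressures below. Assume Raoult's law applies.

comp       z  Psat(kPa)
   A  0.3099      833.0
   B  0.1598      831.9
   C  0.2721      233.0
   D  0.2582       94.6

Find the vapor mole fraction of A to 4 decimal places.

y_A = 0.3704

Raoult's law: Kᵢ = Pᵢˢᵃᵗ/P = Pᵢˢᵃᵗ/272.5.
  K_A = 833.0/272.5 = 3.056881, K_B = 831.9/272.5 = 3.052844, K_C = 233.0/272.5 = 0.855046, K_D = 94.6/272.5 = 0.347156
Material balance + equilibrium reduce to Σ zᵢ(Kᵢ−1)/(1+ψ(Kᵢ−1)) = 0.
Check two-phase: ΣzᵢKᵢ = 1.7575 > 1 and Σzᵢ/Kᵢ = 1.2157 > 1, so g(0) = 0.7575 > 0 and g(1) = -0.2157 < 0.
Newton iteration, ψ⁰ = 0.5:
  ψ = 0.5000: g = 0.18335, g' = -0.7318 → ψ = 0.7505
  ψ = 0.7505: g = 0.00493, g' = -0.7372 → ψ = 0.7572
Converged at ψ = 0.7572.
Compositions from xᵢ = zᵢ/(1+ψ(Kᵢ−1)), yᵢ = Kᵢxᵢ:
  A: x = 0.1212, y = 0.3704
  B: x = 0.0626, y = 0.1910
  C: x = 0.3056, y = 0.2613
  D: x = 0.5106, y = 0.1773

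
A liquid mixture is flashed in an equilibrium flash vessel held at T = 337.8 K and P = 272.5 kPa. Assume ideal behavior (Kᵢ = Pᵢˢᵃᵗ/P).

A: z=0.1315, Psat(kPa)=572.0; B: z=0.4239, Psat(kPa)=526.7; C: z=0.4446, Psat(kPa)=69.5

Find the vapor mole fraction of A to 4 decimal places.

y_A = 0.2097

Raoult's law: Kᵢ = Pᵢˢᵃᵗ/P = Pᵢˢᵃᵗ/272.5.
  K_A = 572.0/272.5 = 2.099083, K_B = 526.7/272.5 = 1.932844, K_C = 69.5/272.5 = 0.255046
Material balance + equilibrium reduce to Σ zᵢ(Kᵢ−1)/(1+ψ(Kᵢ−1)) = 0.
Feasibility: ΣzᵢKᵢ = 1.2088, Σzᵢ/Kᵢ = 2.0252 — both > 1, two phases present.
Iterate (Newton) starting at ψ = 0.5:
  ψ = 0.5000: g = -0.16487, g' = -0.8643 → ψ = 0.3092
  ψ = 0.3092: g = -0.01558, g' = -0.7272 → ψ = 0.2878
  ψ = 0.2878: g = -0.00007, g' = -0.7207 → ψ = 0.2877
Converged at ψ = 0.2877.
Compositions from xᵢ = zᵢ/(1+ψ(Kᵢ−1)), yᵢ = Kᵢxᵢ:
  A: x = 0.0999, y = 0.2097
  B: x = 0.3342, y = 0.6460
  C: x = 0.5659, y = 0.1443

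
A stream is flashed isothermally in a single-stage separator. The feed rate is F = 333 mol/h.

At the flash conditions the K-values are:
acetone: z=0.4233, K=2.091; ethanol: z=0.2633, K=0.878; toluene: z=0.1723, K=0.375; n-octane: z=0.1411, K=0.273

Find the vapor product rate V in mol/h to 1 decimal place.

Material balance + equilibrium reduce to Σ zᵢ(Kᵢ−1)/(1+ψ(Kᵢ−1)) = 0.
Check two-phase: ΣzᵢKᵢ = 1.2194 > 1 and Σzᵢ/Kᵢ = 1.4786 > 1, so g(0) = 0.2194 > 0 and g(1) = -0.4786 < 0.
Newton–Raphson from ψ = 0.33:
  ψ = 0.3300: g = 0.03547, g' = -0.5126 → ψ = 0.3992
  ψ = 0.3992: g = -0.00007, g' = -0.5164 → ψ = 0.3991
Converged at ψ = 0.3991.
Then V = ψ·F = 0.3991·333 = 132.9 mol/h and L = F − V = 200.1 mol/h.

V = 132.9 mol/h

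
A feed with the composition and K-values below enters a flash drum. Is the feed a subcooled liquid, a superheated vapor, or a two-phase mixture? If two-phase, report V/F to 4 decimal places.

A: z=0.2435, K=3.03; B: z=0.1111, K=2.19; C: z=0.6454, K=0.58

ΣzᵢKᵢ = 1.3554; Σzᵢ/Kᵢ = 1.2439.
Both exceed 1, so a two-phase solution exists.
Iterate (Newton) starting at ψ = 0.5:
  ψ = 0.5000: g = -0.01492, g' = -0.4914 → ψ = 0.4696
  ψ = 0.4696: g = 0.00019, g' = -0.5044 → ψ = 0.4700
Converged at ψ = 0.4700.

two-phase, V/F = 0.4700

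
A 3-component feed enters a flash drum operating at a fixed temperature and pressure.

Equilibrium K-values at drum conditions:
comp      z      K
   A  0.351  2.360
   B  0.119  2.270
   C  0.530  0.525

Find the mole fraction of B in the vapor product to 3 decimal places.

y_B = 0.154

Material balance + equilibrium reduce to Σ zᵢ(Kᵢ−1)/(1+β(Kᵢ−1)) = 0.
Check two-phase: ΣzᵢKᵢ = 1.377 > 1 and Σzᵢ/Kᵢ = 1.211 > 1, so g(0) = 0.377 > 0 and g(1) = -0.211 < 0.
Iterate (Newton) starting at β = 0.45:
  β = 0.450: g = 0.0721, g' = -0.521 → β = 0.588
  β = 0.588: g = 0.0023, g' = -0.494 → β = 0.593
Converged at β = 0.593.
Compositions from xᵢ = zᵢ/(1+β(Kᵢ−1)), yᵢ = Kᵢxᵢ:
  A: x = 0.194, y = 0.459
  B: x = 0.068, y = 0.154
  C: x = 0.738, y = 0.387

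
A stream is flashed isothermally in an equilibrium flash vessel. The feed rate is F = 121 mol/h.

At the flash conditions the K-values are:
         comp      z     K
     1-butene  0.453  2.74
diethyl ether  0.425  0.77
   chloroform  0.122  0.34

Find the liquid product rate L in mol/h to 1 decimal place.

L = 15.2 mol/h

Rachford–Rice: g(ψ) = Σ zᵢ(Kᵢ−1)/(1+ψ(Kᵢ−1)) = 0.
g(0) = ΣzᵢKᵢ − 1 = 0.610 and g(1) = 1 − Σzᵢ/Kᵢ = -0.076, so a root lies in (0, 1).
Newton–Raphson from ψ = 0.5:
  ψ = 0.500: g = 0.1909, g' = -0.539 → ψ = 0.854
  ψ = 0.854: g = 0.0109, g' = -0.536 → ψ = 0.874
Converged at ψ = 0.874.
Then V = ψ·F = 0.8741·121 = 105.8 mol/h and L = F − V = 15.2 mol/h.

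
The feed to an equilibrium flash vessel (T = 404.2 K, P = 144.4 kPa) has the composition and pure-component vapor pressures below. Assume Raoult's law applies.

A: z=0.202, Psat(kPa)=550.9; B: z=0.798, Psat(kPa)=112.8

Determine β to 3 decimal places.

β = 0.640

Raoult's law: Kᵢ = Pᵢˢᵃᵗ/P = Pᵢˢᵃᵗ/144.4.
  K_A = 550.9/144.4 = 3.81510, K_B = 112.8/144.4 = 0.78116
Binary case is linear: z₁(K₁−1)(1+β(K₂−1)) + z₂(K₂−1)(1+β(K₁−1)) = 0
⇒ β = [z₁(K₁−1)+z₂(K₂−1)] / [−(K₁−1)(K₂−1)] = 0.3940/0.6160 = 0.640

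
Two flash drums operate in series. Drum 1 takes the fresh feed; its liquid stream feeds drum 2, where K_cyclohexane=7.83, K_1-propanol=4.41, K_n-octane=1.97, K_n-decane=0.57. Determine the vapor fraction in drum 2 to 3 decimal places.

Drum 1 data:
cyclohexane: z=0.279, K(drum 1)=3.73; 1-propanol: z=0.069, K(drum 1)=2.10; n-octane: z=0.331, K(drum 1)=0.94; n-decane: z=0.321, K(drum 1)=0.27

V/F (drum 2) = 0.867

Drum 1:
Material balance + equilibrium reduce to Σ zᵢ(Kᵢ−1)/(1+ψ₁(Kᵢ−1)) = 0.
g(0) = ΣzᵢKᵢ − 1 = 0.583 and g(1) = 1 − Σzᵢ/Kᵢ = -0.649, so a root lies in (0, 1).
Newton iteration, ψ₁⁰ = 0.44:
  ψ₁ = 0.440: g = 0.0316, g' = -0.840 → ψ₁ = 0.478
Converged at ψ₁ = 0.478.
Drum-1 compositions:
  cyclohexane: x = 0.121, y = 0.452
  1-propanol: x = 0.045, y = 0.095
  n-octane: x = 0.341, y = 0.320
  n-decane: x = 0.493, y = 0.133
Drum-2 feed = drum-1 liquid: z₂ = (0.1211, 0.0452, 0.3408, 0.4929).
Drum 2:
Material balance + equilibrium reduce to Σ zᵢ(Kᵢ−1)/(1+ψ₂(Kᵢ−1)) = 0.
Feasibility: ΣzᵢKᵢ = 2.100, Σzᵢ/Kᵢ = 1.063 — both > 1, two phases present.
Newton–Raphson from ψ₂ = 0.5:
  ψ₂ = 0.500: g = 0.1969, g' = -0.655 → ψ₂ = 0.801
  ψ₂ = 0.801: g = 0.0320, g' = -0.486 → ψ₂ = 0.866
  ψ₂ = 0.866: g = 0.0003, g' = -0.478 → ψ₂ = 0.867
Converged at ψ₂ = 0.867.
  cyclohexane: x = 0.017, y = 0.137
  1-propanol: x = 0.011, y = 0.050
  n-octane: x = 0.185, y = 0.365
  n-decane: x = 0.786, y = 0.448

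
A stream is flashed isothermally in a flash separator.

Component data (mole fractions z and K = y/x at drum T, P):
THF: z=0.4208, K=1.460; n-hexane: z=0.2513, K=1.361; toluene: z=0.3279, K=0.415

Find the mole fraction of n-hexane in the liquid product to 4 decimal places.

x_n-hexane = 0.2215

Let ψ = V/F and solve Σ zᵢ(Kᵢ−1)/(1+ψ(Kᵢ−1)) = 0.
g(0) = ΣzᵢKᵢ − 1 = 0.0925 and g(1) = 1 − Σzᵢ/Kᵢ = -0.2630, so a root lies in (0, 1).
Newton iteration, ψ⁰ = 0.36:
  ψ = 0.3600: g = 0.00336, g' = -0.2713 → ψ = 0.3724
  ψ = 0.3724: g = -0.00002, g' = -0.2738 → ψ = 0.3723
Converged at ψ = 0.3723.
Compositions from xᵢ = zᵢ/(1+ψ(Kᵢ−1)), yᵢ = Kᵢxᵢ:
  THF: x = 0.3593, y = 0.5245
  n-hexane: x = 0.2215, y = 0.3015
  toluene: x = 0.4192, y = 0.1740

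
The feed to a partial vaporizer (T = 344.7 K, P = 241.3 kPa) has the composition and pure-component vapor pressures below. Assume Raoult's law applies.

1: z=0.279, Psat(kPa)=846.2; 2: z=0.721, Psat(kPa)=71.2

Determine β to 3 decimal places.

β = 0.108

Raoult's law: Kᵢ = Pᵢˢᵃᵗ/P = Pᵢˢᵃᵗ/241.3.
  K_1 = 846.2/241.3 = 3.50684, K_2 = 71.2/241.3 = 0.29507
Rachford–Rice: g(β) = Σ zᵢ(Kᵢ−1)/(1+β(Kᵢ−1)) = 0.
g(0) = ΣzᵢKᵢ − 1 = 0.191 and g(1) = 1 − Σzᵢ/Kᵢ = -1.523, so a root lies in (0, 1).
Newton–Raphson from β = 0.5:
  β = 0.500: g = -0.4745, g' = -1.200 → β = 0.104
  β = 0.104: g = 0.0056, g' = -1.519 → β = 0.108
Converged at β = 0.108.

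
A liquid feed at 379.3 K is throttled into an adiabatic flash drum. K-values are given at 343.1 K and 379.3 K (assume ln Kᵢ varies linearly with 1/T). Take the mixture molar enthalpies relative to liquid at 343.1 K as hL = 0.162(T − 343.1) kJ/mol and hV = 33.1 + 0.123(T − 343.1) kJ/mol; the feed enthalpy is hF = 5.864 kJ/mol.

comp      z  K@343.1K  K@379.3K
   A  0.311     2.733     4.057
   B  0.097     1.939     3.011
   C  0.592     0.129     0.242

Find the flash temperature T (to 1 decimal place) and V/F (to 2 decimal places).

Adiabatic flash: solve Rachford–Rice at each trial T, then check hF = ψ·hV(T) + (1−ψ)·hL(T).
  T = 343.1 K: K = (2.733, 1.939, 0.129), RR gives ψ = 0.083, H_out = 2.744 kJ/mol
  T = 379.3 K: K = (4.057, 3.011, 0.242), RR gives ψ = 0.325, H_out = 16.151 kJ/mol
  T = 361.2 K: K = (3.363, 2.443, 0.179), RR gives ψ = 0.218, H_out = 9.993 kJ/mol
  T = 352.1 K: K = (3.038, 2.182, 0.153), RR gives ψ = 0.156, H_out = 6.559 kJ/mol
  T = 347.6 K: K = (2.883, 2.058, 0.140), RR gives ψ = 0.121, H_out = 4.716 kJ/mol
  T = 349.9 K: K = (2.962, 2.121, 0.147), RR gives ψ = 0.139, H_out = 5.673 kJ/mol
Linear interpolation between T = 349.9 (H_out = 5.673) and T = 352.1 (H_out = 6.559) on hF = 5.864 gives T ≈ 350.4 K, at which ψ = 0.14.

T = 350.4 K, V/F = 0.14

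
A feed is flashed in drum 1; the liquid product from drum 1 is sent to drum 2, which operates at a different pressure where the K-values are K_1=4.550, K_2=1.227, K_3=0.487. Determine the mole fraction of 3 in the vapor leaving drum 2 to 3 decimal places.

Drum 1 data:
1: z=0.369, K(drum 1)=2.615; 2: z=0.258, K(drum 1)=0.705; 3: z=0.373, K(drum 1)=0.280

Drum 1:
Let ψ₁ = V/F and solve Σ zᵢ(Kᵢ−1)/(1+ψ₁(Kᵢ−1)) = 0.
g(0) = ΣzᵢKᵢ − 1 = 0.251 and g(1) = 1 − Σzᵢ/Kᵢ = -0.839, so a root lies in (0, 1).
Iterate (Newton) starting at ψ₁ = 0.31:
  ψ₁ = 0.310: g = -0.0324, g' = -0.775 → ψ₁ = 0.268
  ψ₁ = 0.268: g = 0.0003, g' = -0.792 → ψ₁ = 0.269
Converged at ψ₁ = 0.269.
Drum-1 compositions:
  1: x = 0.257, y = 0.673
  2: x = 0.280, y = 0.198
  3: x = 0.462, y = 0.129
Drum-2 feed = drum-1 liquid: z₂ = (0.2574, 0.2802, 0.4624).
Drum 2:
Rachford–Rice: g(ψ₂) = Σ zᵢ(Kᵢ−1)/(1+ψ₂(Kᵢ−1)) = 0.
Check two-phase: ΣzᵢKᵢ = 1.740 > 1 and Σzᵢ/Kᵢ = 1.235 > 1, so g(0) = 0.740 > 0 and g(1) = -0.235 < 0.
Newton–Raphson from ψ₂ = 0.51:
  ψ₂ = 0.510: g = 0.0608, g' = -0.645 → ψ₂ = 0.604
  ψ₂ = 0.604: g = 0.0027, g' = -0.595 → ψ₂ = 0.609
Converged at ψ₂ = 0.609.
  1: x = 0.081, y = 0.370
  2: x = 0.246, y = 0.302
  3: x = 0.672, y = 0.327

y_3 (drum 2) = 0.327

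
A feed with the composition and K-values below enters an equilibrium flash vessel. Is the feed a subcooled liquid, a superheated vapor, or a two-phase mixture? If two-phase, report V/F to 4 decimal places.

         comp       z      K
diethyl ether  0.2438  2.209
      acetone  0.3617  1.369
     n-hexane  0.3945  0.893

superheated vapor

ΣzᵢKᵢ = 1.3860; Σzᵢ/Kᵢ = 0.8163.
Since Σzᵢ/Kᵢ < 1 the mixture is above its dew point — single vapor phase.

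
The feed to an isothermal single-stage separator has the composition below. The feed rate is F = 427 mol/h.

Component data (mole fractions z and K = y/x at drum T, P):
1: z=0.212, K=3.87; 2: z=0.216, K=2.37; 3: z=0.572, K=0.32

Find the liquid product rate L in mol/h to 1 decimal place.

L = 280.3 mol/h

Rachford–Rice: g(ψ) = Σ zᵢ(Kᵢ−1)/(1+ψ(Kᵢ−1)) = 0.
Check two-phase: ΣzᵢKᵢ = 1.515 > 1 and Σzᵢ/Kᵢ = 1.933 > 1, so g(0) = 0.515 > 0 and g(1) = -0.933 < 0.
Newton iteration, ψ⁰ = 0.68:
  ψ = 0.680: g = -0.3642, g' = -1.224 → ψ = 0.383
  ψ = 0.383: g = -0.0415, g' = -1.054 → ψ = 0.343
  ψ = 0.343: g = 0.0005, g' = -1.081 → ψ = 0.344
Converged at ψ = 0.344.
Then V = ψ·F = 0.3436·427 = 146.7 mol/h and L = F − V = 280.3 mol/h.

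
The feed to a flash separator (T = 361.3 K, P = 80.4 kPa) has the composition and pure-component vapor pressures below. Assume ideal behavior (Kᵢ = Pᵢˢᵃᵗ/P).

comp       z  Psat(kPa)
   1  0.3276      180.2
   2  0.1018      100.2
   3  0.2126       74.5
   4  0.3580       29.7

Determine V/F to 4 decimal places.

Raoult's law: Kᵢ = Pᵢˢᵃᵗ/P = Pᵢˢᵃᵗ/80.4.
  K_1 = 180.2/80.4 = 2.241294, K_2 = 100.2/80.4 = 1.246269, K_3 = 74.5/80.4 = 0.926617, K_4 = 29.7/80.4 = 0.369403
Iterate (Newton) starting at V/F = 0.41:
  V/F = 0.4100: g = -0.02829, g' = -0.4870 → V/F = 0.3519
  V/F = 0.3519: g = -0.00006, g' = -0.4861 → V/F = 0.3518
Converged at V/F = 0.3518.

V/F = 0.3518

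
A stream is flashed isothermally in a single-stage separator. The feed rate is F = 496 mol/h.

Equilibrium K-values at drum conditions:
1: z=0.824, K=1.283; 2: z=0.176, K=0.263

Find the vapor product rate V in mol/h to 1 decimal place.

V = 246.1 mol/h

Rachford–Rice: g(ψ) = Σ zᵢ(Kᵢ−1)/(1+ψ(Kᵢ−1)) = 0.
g(0) = ΣzᵢKᵢ − 1 = 0.103 and g(1) = 1 − Σzᵢ/Kᵢ = -0.311, so a root lies in (0, 1).
Iterate (Newton) starting at ψ = 0.5:
  ψ = 0.500: g = -0.0011, g' = -0.290 → ψ = 0.496
Converged at ψ = 0.496.
Then V = ψ·F = 0.4961·496 = 246.1 mol/h and L = F − V = 249.9 mol/h.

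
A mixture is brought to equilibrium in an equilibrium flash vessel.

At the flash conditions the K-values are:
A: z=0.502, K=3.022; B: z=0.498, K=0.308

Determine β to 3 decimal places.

Material balance + equilibrium reduce to Σ zᵢ(Kᵢ−1)/(1+β(Kᵢ−1)) = 0.
g(0) = ΣzᵢKᵢ − 1 = 0.670 and g(1) = 1 − Σzᵢ/Kᵢ = -0.783, so a root lies in (0, 1).
Binary case is linear: z₁(K₁−1)(1+β(K₂−1)) + z₂(K₂−1)(1+β(K₁−1)) = 0
⇒ β = [z₁(K₁−1)+z₂(K₂−1)] / [−(K₁−1)(K₂−1)] = 0.6704/1.3992 = 0.479

β = 0.479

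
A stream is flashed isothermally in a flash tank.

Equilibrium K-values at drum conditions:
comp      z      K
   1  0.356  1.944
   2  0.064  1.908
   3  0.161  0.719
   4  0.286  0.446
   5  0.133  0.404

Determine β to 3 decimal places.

β = 0.235

Material balance + equilibrium reduce to Σ zᵢ(Kᵢ−1)/(1+β(Kᵢ−1)) = 0.
g(0) = ΣzᵢKᵢ − 1 = 0.111 and g(1) = 1 − Σzᵢ/Kᵢ = -0.411, so a root lies in (0, 1).
Newton–Raphson from β = 0.5:
  β = 0.500: g = -0.1164, g' = -0.452 → β = 0.243
  β = 0.243: g = -0.0032, g' = -0.442 → β = 0.235
Converged at β = 0.235.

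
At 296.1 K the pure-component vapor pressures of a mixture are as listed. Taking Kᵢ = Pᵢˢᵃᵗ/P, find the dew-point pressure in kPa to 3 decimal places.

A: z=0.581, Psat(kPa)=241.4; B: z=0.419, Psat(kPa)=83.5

At the dew point ψ → 1, so Σzᵢ/Kᵢ = 1 with Kᵢ = Pᵢˢᵃᵗ/P ⇒ 1/P = Σzᵢ/Pᵢˢᵃᵗ.
1/P = 0.581/241.4 + 0.419/83.5 = 0.007425 ⇒ P = 134.685 kPa

Pdew = 134.685 kPa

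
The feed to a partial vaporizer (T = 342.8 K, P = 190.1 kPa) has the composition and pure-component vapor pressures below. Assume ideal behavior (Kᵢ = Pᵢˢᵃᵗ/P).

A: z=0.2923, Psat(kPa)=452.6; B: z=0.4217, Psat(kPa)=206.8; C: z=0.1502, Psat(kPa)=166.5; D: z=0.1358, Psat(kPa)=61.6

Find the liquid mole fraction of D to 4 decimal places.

x_D = 0.3017

Raoult's law: Kᵢ = Pᵢˢᵃᵗ/P = Pᵢˢᵃᵗ/190.1.
  K_A = 452.6/190.1 = 2.380852, K_B = 206.8/190.1 = 1.087849, K_C = 166.5/190.1 = 0.875855, K_D = 61.6/190.1 = 0.324040
Material balance + equilibrium reduce to Σ zᵢ(Kᵢ−1)/(1+ψ(Kᵢ−1)) = 0.
g(0) = ΣzᵢKᵢ − 1 = 0.3302 and g(1) = 1 − Σzᵢ/Kᵢ = -0.1010, so a root lies in (0, 1).
Newton iteration, ψ⁰ = 0.5:
  ψ = 0.5000: g = 0.11572, g' = -0.3422 → ψ = 0.8381
  ψ = 0.8381: g = -0.01098, g' = -0.4557 → ψ = 0.8140
  ψ = 0.8140: g = -0.00024, g' = -0.4360 → ψ = 0.8135
Converged at ψ = 0.8135.
Compositions from xᵢ = zᵢ/(1+ψ(Kᵢ−1)), yᵢ = Kᵢxᵢ:
  A: x = 0.1377, y = 0.3278
  B: x = 0.3936, y = 0.4281
  C: x = 0.1671, y = 0.1463
  D: x = 0.3017, y = 0.0978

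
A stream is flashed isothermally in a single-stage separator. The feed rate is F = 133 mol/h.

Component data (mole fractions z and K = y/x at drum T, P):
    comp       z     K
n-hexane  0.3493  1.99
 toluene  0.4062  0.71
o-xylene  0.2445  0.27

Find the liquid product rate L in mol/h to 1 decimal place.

Material balance + equilibrium reduce to Σ zᵢ(Kᵢ−1)/(1+V/F(Kᵢ−1)) = 0.
Feasibility: ΣzᵢKᵢ = 1.0495, Σzᵢ/Kᵢ = 1.6532 — both > 1, two phases present.
Newton–Raphson from V/F = 0.5:
  V/F = 0.5000: g = -0.18755, g' = -0.5230 → V/F = 0.1414
  V/F = 0.1414: g = -0.01853, g' = -0.4626 → V/F = 0.1014
  V/F = 0.1014: g = 0.00016, g' = -0.4710 → V/F = 0.1017
Converged at V/F = 0.1017.
Then V = V/F·F = 0.1017·133 = 13.5 mol/h and L = F − V = 119.5 mol/h.

L = 119.5 mol/h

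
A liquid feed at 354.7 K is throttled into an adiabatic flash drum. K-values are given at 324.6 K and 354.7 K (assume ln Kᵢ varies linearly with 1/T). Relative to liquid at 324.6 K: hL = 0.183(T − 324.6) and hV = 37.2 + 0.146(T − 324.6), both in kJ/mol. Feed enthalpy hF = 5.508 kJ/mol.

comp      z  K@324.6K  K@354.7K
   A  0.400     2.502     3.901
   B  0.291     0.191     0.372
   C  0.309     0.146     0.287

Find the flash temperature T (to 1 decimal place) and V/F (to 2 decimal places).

T = 328.5 K, V/F = 0.13

Adiabatic flash: solve Rachford–Rice at each trial T, then check hF = ψ·hV(T) + (1−ψ)·hL(T).
  T = 324.6 K: K = (2.502, 0.191, 0.146), RR gives ψ = 0.081, H_out = 3.020 kJ/mol
  T = 354.7 K: K = (3.901, 0.372, 0.287), RR gives ψ = 0.388, H_out = 19.502 kJ/mol
  T = 339.6 K: K = (3.153, 0.270, 0.208), RR gives ψ = 0.246, H_out = 11.759 kJ/mol
  T = 332.1 K: K = (2.816, 0.228, 0.175), RR gives ψ = 0.170, H_out = 7.645 kJ/mol
  T = 328.4 K: K = (2.658, 0.209, 0.160), RR gives ψ = 0.128, H_out = 5.448 kJ/mol
  T = 330.2 K: K = (2.734, 0.218, 0.167), RR gives ψ = 0.149, H_out = 6.535 kJ/mol
Linear interpolation between T = 328.4 (H_out = 5.448) and T = 330.2 (H_out = 6.535) on hF = 5.508 gives T ≈ 328.5 K, at which ψ = 0.13.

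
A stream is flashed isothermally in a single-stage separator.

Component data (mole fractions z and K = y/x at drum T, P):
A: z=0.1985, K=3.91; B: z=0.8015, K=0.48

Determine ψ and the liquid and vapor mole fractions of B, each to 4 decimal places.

ψ = 0.1063, x_B = 0.8484, y_B = 0.4072

Binary case is linear: z₁(K₁−1)(1+ψ(K₂−1)) + z₂(K₂−1)(1+ψ(K₁−1)) = 0
⇒ ψ = [z₁(K₁−1)+z₂(K₂−1)] / [−(K₁−1)(K₂−1)] = 0.16086/1.51320 = 0.1063
Compositions from xᵢ = zᵢ/(1+ψ(Kᵢ−1)), yᵢ = Kᵢxᵢ:
  A: x = 0.1516, y = 0.5928
  B: x = 0.8484, y = 0.4072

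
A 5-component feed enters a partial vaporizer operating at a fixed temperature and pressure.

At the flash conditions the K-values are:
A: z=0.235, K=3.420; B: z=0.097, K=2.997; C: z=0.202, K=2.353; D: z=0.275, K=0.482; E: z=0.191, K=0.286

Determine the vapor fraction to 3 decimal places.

Rachford–Rice: g(ψ) = Σ zᵢ(Kᵢ−1)/(1+ψ(Kᵢ−1)) = 0.
Feasibility: ΣzᵢKᵢ = 1.757, Σzᵢ/Kᵢ = 1.425 — both > 1, two phases present.
Newton–Raphson from ψ = 0.46:
  ψ = 0.460: g = 0.1485, g' = -0.897 → ψ = 0.626
  ψ = 0.626: g = 0.0032, g' = -0.882 → ψ = 0.629
Converged at ψ = 0.629.

ψ = 0.629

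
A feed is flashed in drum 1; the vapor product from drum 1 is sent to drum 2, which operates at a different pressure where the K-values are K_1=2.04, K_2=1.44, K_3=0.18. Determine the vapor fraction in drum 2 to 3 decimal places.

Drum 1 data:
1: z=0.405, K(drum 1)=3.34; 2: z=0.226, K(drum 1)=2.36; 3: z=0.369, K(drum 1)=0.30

V/F (drum 2) = 0.674

Drum 1:
Material balance + equilibrium reduce to Σ zᵢ(Kᵢ−1)/(1+ψ₁(Kᵢ−1)) = 0.
g(0) = ΣzᵢKᵢ − 1 = 0.997 and g(1) = 1 − Σzᵢ/Kᵢ = -0.447, so a root lies in (0, 1).
Newton–Raphson from ψ₁ = 0.63:
  ψ₁ = 0.630: g = 0.0865, g' = -1.062 → ψ₁ = 0.711
  ψ₁ = 0.711: g = -0.0027, g' = -1.138 → ψ₁ = 0.709
Converged at ψ₁ = 0.709.
Drum-1 compositions:
  1: x = 0.152, y = 0.509
  2: x = 0.115, y = 0.272
  3: x = 0.733, y = 0.220
Drum-2 feed = drum-1 vapor: z₂ = (0.5087, 0.2715, 0.2198).
Drum 2:
Rachford–Rice: g(ψ₂) = Σ zᵢ(Kᵢ−1)/(1+ψ₂(Kᵢ−1)) = 0.
g(0) = ΣzᵢKᵢ − 1 = 0.468 and g(1) = 1 − Σzᵢ/Kᵢ = -0.659, so a root lies in (0, 1).
Newton–Raphson from ψ₂ = 0.5:
  ψ₂ = 0.500: g = 0.1405, g' = -0.698 → ψ₂ = 0.701
  ψ₂ = 0.701: g = -0.0269, g' = -1.033 → ψ₂ = 0.675
  ψ₂ = 0.675: g = -0.0009, g' = -0.963 → ψ₂ = 0.674
Converged at ψ₂ = 0.674.
  1: x = 0.299, y = 0.610
  2: x = 0.209, y = 0.302
  3: x = 0.492, y = 0.088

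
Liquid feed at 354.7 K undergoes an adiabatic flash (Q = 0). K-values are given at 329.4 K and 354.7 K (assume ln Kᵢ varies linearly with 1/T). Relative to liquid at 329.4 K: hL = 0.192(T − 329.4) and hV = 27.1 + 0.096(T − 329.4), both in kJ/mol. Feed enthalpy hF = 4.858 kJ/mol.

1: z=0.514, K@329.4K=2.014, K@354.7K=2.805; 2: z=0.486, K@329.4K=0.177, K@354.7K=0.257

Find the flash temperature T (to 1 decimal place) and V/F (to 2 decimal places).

Adiabatic flash: solve Rachford–Rice at each trial T, then check hF = ψ·hV(T) + (1−ψ)·hL(T).
  T = 329.4 K: K = (2.014, 0.177), RR gives ψ = 0.145, H_out = 3.936 kJ/mol
  T = 354.7 K: K = (2.805, 0.257), RR gives ψ = 0.423, H_out = 15.282 kJ/mol
  T = 342.0 K: K = (2.390, 0.215), RR gives ψ = 0.305, H_out = 10.310 kJ/mol
  T = 335.7 K: K = (2.197, 0.195), RR gives ψ = 0.233, H_out = 7.379 kJ/mol
  T = 332.5 K: K = (2.103, 0.186), RR gives ψ = 0.191, H_out = 5.708 kJ/mol
  T = 330.9 K: K = (2.057, 0.181), RR gives ψ = 0.168, H_out = 4.815 kJ/mol
Linear interpolation between T = 330.9 (H_out = 4.815) and T = 332.5 (H_out = 5.708) on hF = 4.858 gives T ≈ 331.0 K, at which ψ = 0.17.

T = 331.0 K, V/F = 0.17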